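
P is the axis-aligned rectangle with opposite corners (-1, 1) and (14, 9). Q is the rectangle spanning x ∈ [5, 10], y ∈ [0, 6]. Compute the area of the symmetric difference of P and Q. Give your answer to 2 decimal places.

100.00

|P∩Q|: x∈[5,10], y∈[1,6] → 5·5 = 25.
|P △ Q| = |P| + |Q| − 2·|P∩Q| = 120 + 30 − 50 = 100.00.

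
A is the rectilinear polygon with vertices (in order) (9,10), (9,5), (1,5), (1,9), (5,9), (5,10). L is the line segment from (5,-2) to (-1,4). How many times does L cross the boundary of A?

0

The segment lies entirely outside A and never meets its boundary.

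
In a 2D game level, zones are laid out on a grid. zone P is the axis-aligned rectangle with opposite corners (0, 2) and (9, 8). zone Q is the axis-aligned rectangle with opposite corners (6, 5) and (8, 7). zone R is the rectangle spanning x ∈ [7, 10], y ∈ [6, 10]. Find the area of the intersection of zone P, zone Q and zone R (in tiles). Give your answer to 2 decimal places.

The intersection is the polygon with vertices (8,7), (8,6), (7,6), (7,7).
By the shoelace formula its area is 1.00.

1.00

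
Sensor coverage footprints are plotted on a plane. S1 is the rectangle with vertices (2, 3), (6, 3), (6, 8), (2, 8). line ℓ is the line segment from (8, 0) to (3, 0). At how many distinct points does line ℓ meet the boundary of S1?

0

The segment lies entirely outside S1 and never meets its boundary.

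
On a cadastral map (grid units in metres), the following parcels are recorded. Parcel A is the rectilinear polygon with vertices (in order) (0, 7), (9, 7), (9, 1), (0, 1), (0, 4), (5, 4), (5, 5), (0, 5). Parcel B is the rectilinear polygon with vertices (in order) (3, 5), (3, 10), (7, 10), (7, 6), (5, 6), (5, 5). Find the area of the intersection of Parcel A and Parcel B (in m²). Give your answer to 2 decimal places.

The intersection is the polygon with vertices (7,7), (7,6), (5,6), (5,5), (3,5), (3,7).
By the shoelace formula its area is 6.00.

6.00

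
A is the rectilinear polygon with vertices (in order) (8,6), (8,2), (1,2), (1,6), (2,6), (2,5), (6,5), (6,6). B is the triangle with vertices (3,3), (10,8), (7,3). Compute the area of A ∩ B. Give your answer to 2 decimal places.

The intersection is the polygon with vertices (8,4.667), (7,3), (3,3), (5.8,5), (6,5), (6,5.143), (7.2,6), (8,6).
By the shoelace formula its area is 7.85.

7.85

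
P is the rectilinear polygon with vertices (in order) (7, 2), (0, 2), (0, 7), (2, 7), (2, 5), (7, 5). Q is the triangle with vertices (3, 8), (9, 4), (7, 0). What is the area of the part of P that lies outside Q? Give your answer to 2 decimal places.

19.75

|P| = 25, |P∩Q| = 5.25.
|P ∖ Q| = |P| − |P∩Q| = 25 − 5.25 = 19.75.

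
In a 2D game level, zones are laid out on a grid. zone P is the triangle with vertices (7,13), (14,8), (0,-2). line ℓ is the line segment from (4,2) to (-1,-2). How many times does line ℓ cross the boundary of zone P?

1

The segment meets the boundary at (0.596,-0.723).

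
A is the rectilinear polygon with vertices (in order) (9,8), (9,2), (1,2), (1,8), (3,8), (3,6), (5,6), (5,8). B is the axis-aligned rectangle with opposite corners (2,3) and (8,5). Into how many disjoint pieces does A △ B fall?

1

A △ B is a single connected region.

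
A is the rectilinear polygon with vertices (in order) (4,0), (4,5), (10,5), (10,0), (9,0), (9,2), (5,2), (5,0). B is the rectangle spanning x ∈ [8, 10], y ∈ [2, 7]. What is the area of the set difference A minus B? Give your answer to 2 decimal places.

|A| = 22, |A∩B| = 6.
|A ∖ B| = |A| − |A∩B| = 22 − 6 = 16.00.

16.00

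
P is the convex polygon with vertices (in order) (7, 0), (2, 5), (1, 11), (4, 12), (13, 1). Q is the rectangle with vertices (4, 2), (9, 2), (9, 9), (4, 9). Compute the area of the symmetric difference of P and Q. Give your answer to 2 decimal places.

|P| = 69.5, |Q| = 35, |P∩Q| = 30.5404.
|P △ Q| = |P| + |Q| − 2·|P∩Q| = 69.5 + 35 − 61.0808 = 43.42.

43.42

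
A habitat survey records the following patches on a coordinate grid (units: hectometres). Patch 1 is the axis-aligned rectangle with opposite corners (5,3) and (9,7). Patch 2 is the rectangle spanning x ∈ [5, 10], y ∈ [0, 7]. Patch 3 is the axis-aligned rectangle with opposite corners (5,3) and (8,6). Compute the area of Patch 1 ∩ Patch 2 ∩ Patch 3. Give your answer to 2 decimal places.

9.00

The intersection is the polygon with vertices (5,3), (5,6), (8,6), (8,3).
By the shoelace formula its area is 9.00.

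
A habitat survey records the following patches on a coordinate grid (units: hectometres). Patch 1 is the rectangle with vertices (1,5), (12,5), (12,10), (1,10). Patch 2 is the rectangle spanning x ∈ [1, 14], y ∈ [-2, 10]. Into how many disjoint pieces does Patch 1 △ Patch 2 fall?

1

Patch 1 △ Patch 2 is a single connected region.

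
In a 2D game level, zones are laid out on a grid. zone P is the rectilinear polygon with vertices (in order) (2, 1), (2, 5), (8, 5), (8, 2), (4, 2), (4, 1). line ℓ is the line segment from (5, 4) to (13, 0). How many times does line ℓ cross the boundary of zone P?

1

The segment meets the boundary at (8,2.5).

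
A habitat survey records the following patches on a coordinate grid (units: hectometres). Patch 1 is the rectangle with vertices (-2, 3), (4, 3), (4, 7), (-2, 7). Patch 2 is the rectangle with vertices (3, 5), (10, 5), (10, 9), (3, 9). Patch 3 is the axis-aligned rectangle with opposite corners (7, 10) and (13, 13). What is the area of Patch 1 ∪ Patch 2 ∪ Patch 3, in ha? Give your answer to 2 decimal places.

By inclusion–exclusion:
Individual areas: |Patch 1| = 24, |Patch 2| = 28, |Patch 3| = 18.
|Patch 1∩Patch 2|: x∈[3,4], y∈[5,7] → 1·2 = 2.
|Patch 1∩Patch 3| = 0 (no overlap).
|Patch 2∩Patch 3| = 0 (no overlap).
|Patch 1∩Patch 2∩Patch 3| = 0.
|Patch 1 ∪ Patch 2 ∪ Patch 3| = 70 − 2 + 0 = 68.00.

68.00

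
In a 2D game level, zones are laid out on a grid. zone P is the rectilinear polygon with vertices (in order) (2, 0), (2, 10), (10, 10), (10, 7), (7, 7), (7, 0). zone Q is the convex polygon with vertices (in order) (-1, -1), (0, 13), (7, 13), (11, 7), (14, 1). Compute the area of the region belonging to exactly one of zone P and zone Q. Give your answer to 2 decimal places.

91.53

|zone P| = 59, |zone Q| = 149, |zone P∩zone Q| = 58.2333.
|zone P △ zone Q| = |zone P| + |zone Q| − 2·|zone P∩zone Q| = 59 + 149 − 116.4667 = 91.53.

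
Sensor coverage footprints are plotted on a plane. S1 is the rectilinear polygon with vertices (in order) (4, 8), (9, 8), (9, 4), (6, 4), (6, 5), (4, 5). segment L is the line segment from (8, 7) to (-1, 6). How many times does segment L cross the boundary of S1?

The segment meets the boundary at (4,6.556).

1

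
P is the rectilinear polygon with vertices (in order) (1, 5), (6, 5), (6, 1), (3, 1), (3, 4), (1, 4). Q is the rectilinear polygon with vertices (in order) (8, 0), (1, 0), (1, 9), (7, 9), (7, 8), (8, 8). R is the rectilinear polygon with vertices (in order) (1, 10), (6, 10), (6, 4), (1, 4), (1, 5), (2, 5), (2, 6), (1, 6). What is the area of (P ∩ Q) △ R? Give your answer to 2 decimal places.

33.00

|P ∩ Q| = 14.
|(P ∩ Q) ∩ R| = 5.
|(P ∩ Q) △ R| = 14 + 29 − 10 = 33.00.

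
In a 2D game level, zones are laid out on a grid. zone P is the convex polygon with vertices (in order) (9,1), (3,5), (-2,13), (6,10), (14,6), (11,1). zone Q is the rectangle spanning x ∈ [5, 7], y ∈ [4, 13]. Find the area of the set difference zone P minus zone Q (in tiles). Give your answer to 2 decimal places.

68.56

|zone P| = 80.5, |zone P∩zone Q| = 11.9375.
|zone P ∖ zone Q| = |zone P| − |zone P∩zone Q| = 80.5 − 11.9375 = 68.56.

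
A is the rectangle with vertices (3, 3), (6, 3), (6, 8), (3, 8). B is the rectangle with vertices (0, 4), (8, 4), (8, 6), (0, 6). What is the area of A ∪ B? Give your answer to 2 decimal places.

By inclusion–exclusion:
Individual areas: |A| = 15, |B| = 16.
|A∩B|: x∈[3,6], y∈[4,6] → 3·2 = 6.
|A ∪ B| = 31 − 6 = 25.00.

25.00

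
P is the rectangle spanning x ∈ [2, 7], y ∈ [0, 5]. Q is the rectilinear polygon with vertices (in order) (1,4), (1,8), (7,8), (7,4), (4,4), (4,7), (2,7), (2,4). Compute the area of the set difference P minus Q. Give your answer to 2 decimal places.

22.00

|P| = 25, |P∩Q| = 3.
|P ∖ Q| = |P| − |P∩Q| = 25 − 3 = 22.00.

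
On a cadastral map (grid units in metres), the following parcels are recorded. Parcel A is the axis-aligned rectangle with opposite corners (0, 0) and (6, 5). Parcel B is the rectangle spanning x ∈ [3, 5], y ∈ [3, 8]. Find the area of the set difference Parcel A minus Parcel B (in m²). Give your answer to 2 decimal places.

|Parcel A∩Parcel B|: x∈[3,5], y∈[3,5] → 2·2 = 4.
|Parcel A| = 30.
|Parcel A ∖ Parcel B| = |Parcel A| − |Parcel A∩Parcel B| = 30 − 4 = 26.00.

26.00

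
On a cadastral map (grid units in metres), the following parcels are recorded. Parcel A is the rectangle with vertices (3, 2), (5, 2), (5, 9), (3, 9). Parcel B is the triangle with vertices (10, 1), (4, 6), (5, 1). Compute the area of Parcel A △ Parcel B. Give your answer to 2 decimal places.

|Parcel A| = 14, |Parcel B| = 12.5, |Parcel A∩Parcel B| = 1.9833.
|Parcel A △ Parcel B| = |Parcel A| + |Parcel B| − 2·|Parcel A∩Parcel B| = 14 + 12.5 − 3.9667 = 22.53.

22.53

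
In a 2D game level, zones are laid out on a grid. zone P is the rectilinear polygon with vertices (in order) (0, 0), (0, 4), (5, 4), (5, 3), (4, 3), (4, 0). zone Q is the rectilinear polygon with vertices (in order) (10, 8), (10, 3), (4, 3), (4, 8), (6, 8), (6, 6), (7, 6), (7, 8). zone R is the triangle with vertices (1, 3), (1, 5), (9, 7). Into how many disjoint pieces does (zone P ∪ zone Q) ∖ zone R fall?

2

(zone P ∪ zone Q) ∖ zone R splits into 2 disjoint pieces (area 36.25, area 4).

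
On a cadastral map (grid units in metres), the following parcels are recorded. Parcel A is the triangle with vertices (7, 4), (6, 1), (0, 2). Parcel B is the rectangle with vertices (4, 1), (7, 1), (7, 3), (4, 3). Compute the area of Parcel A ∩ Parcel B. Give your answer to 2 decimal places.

The intersection is the polygon with vertices (6,1), (4,1.333), (4,3), (6.667,3).
By the shoelace formula its area is 4.33.

4.33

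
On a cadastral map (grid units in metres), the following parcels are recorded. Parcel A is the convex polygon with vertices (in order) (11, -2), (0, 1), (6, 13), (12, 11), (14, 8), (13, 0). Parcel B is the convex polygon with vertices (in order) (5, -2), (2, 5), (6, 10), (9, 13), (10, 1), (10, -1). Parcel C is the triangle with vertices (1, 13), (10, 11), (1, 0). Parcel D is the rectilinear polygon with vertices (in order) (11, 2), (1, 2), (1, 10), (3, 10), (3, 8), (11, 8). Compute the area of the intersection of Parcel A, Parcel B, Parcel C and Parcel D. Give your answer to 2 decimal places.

The intersection is the polygon with vertices (4.4,8), (7.545,8), (3.062,2.521), (2,5).
By the shoelace formula its area is 13.19.

13.19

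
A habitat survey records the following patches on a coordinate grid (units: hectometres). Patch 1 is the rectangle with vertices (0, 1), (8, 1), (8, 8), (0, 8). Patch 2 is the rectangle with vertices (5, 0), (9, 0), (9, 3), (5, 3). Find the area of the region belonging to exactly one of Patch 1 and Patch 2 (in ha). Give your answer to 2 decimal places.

|Patch 1∩Patch 2|: x∈[5,8], y∈[1,3] → 3·2 = 6.
|Patch 1 △ Patch 2| = |Patch 1| + |Patch 2| − 2·|Patch 1∩Patch 2| = 56 + 12 − 12 = 56.00.

56.00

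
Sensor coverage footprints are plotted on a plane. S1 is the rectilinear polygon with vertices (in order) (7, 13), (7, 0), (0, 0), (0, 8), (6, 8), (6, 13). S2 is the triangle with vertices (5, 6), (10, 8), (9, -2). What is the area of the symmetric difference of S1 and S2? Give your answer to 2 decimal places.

75.40

|S1| = 61, |S2| = 24, |S1∩S2| = 4.8.
|S1 △ S2| = |S1| + |S2| − 2·|S1∩S2| = 61 + 24 − 9.6 = 75.40.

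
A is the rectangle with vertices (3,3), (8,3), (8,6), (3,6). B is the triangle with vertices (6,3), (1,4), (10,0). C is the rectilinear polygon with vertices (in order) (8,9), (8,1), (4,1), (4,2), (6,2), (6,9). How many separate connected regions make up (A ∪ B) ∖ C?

(A ∪ B) ∖ C splits into 2 disjoint pieces (area 11.1139, area 0.625).

2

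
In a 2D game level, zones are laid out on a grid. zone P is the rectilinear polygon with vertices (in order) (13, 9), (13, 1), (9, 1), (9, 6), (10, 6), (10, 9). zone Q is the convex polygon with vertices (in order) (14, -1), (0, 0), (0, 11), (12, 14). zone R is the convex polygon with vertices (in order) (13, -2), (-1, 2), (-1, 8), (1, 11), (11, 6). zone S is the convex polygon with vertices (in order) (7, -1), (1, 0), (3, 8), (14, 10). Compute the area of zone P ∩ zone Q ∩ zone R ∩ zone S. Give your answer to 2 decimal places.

4.87

The intersection is the polygon with vertices (9,6), (10,6), (10,6.5), (11,6), (11.128,5.487), (9,2.143).
By the shoelace formula its area is 4.87.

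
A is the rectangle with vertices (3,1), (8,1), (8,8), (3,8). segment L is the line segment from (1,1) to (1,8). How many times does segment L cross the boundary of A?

0

The segment lies entirely outside A and never meets its boundary.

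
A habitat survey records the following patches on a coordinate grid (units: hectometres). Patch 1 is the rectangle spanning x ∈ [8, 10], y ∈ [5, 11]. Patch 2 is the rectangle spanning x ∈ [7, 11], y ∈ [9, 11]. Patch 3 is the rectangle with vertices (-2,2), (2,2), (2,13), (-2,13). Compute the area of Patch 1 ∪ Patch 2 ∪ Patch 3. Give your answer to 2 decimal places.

60.00

By inclusion–exclusion:
Individual areas: |Patch 1| = 12, |Patch 2| = 8, |Patch 3| = 44.
|Patch 1∩Patch 2|: x∈[8,10], y∈[9,11] → 2·2 = 4.
|Patch 1∩Patch 3| = 0 (no overlap).
|Patch 2∩Patch 3| = 0 (no overlap).
|Patch 1∩Patch 2∩Patch 3| = 0.
|Patch 1 ∪ Patch 2 ∪ Patch 3| = 64 − 4 + 0 = 60.00.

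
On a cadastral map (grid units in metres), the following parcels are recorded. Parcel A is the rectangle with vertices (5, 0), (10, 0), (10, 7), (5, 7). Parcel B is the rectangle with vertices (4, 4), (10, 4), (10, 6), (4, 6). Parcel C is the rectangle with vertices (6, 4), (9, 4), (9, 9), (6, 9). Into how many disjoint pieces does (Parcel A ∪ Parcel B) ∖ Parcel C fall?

(Parcel A ∪ Parcel B) ∖ Parcel C is a single connected region.

1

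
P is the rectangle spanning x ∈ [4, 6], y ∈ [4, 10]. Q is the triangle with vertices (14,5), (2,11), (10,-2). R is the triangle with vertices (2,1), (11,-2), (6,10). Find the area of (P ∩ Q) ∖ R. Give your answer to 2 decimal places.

|P ∩ Q| = 6.75.
|(P ∩ Q) ∩ R| = 3.7214.
|(P ∩ Q) ∖ R| = 6.75 − 3.7214 = 3.03.

3.03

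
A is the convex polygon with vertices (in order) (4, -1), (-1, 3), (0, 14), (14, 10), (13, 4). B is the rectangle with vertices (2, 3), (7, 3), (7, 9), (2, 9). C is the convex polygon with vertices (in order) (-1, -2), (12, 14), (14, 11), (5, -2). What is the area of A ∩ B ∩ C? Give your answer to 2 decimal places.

The intersection is the polygon with vertices (7,3), (3.062,3), (7,7.846).
By the shoelace formula its area is 9.54.

9.54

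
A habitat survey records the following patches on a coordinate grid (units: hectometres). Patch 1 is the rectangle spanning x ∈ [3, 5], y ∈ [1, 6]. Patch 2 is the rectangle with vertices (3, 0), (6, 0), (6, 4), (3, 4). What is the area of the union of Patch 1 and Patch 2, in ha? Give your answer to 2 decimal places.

By inclusion–exclusion:
Individual areas: |Patch 1| = 10, |Patch 2| = 12.
|Patch 1∩Patch 2|: x∈[3,5], y∈[1,4] → 2·3 = 6.
|Patch 1 ∪ Patch 2| = 22 − 6 = 16.00.

16.00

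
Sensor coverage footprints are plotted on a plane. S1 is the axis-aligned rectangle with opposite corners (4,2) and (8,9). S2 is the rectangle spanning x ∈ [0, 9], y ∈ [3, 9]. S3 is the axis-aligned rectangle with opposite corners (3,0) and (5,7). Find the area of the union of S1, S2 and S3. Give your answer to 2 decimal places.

By inclusion–exclusion:
Individual areas: |S1| = 28, |S2| = 54, |S3| = 14.
|S1∩S2|: x∈[4,8], y∈[3,9] → 4·6 = 24.
|S1∩S3|: x∈[4,5], y∈[2,7] → 1·5 = 5.
|S2∩S3|: x∈[3,5], y∈[3,7] → 2·4 = 8.
|S1∩S2∩S3| = 4.
|S1 ∪ S2 ∪ S3| = 96 − 37 + 4 = 63.00.

63.00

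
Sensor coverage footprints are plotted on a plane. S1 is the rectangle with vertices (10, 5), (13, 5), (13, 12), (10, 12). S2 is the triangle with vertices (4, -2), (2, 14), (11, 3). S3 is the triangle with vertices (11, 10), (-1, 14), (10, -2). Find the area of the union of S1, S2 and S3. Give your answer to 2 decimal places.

115.07

By inclusion–exclusion:
Individual areas: |S1| = 21, |S2| = 61, |S3| = 74.
|S1∩S2| = 0.
|S1∩S3| = 4.125.
|S2∩S3| = 36.8075.
|S1∩S2∩S3| = 0.
|S1 ∪ S2 ∪ S3| = 156 − 40.9325 + 0 = 115.07.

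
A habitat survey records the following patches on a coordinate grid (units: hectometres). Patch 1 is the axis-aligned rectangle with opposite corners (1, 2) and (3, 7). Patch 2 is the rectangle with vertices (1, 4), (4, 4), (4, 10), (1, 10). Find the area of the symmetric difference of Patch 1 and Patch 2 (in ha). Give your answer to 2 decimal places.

|Patch 1∩Patch 2|: x∈[1,3], y∈[4,7] → 2·3 = 6.
|Patch 1 △ Patch 2| = |Patch 1| + |Patch 2| − 2·|Patch 1∩Patch 2| = 10 + 18 − 12 = 16.00.

16.00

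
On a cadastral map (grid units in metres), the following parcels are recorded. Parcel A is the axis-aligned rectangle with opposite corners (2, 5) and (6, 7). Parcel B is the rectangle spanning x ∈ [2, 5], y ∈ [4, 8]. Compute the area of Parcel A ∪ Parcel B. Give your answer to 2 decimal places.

By inclusion–exclusion:
Individual areas: |Parcel A| = 8, |Parcel B| = 12.
|Parcel A∩Parcel B|: x∈[2,5], y∈[5,7] → 3·2 = 6.
|Parcel A ∪ Parcel B| = 20 − 6 = 14.00.

14.00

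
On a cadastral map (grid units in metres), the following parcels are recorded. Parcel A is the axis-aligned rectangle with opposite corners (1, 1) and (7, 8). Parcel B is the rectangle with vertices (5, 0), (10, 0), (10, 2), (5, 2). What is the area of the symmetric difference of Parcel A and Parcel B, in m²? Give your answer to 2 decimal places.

|Parcel A∩Parcel B|: x∈[5,7], y∈[1,2] → 2·1 = 2.
|Parcel A △ Parcel B| = |Parcel A| + |Parcel B| − 2·|Parcel A∩Parcel B| = 42 + 10 − 4 = 48.00.

48.00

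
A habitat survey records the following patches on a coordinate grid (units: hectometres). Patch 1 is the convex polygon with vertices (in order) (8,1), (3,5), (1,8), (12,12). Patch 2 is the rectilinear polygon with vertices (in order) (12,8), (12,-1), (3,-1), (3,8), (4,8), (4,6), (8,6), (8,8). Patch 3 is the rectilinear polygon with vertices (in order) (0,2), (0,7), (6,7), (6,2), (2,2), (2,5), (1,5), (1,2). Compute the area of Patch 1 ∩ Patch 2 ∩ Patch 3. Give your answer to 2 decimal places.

7.60

The intersection is the polygon with vertices (3,7), (4,7), (4,6), (6,6), (6,2.6), (3,5).
By the shoelace formula its area is 7.60.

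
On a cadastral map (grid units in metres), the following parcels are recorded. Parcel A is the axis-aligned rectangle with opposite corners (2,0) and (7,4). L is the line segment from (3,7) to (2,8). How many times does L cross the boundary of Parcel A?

0

The segment lies entirely outside Parcel A and never meets its boundary.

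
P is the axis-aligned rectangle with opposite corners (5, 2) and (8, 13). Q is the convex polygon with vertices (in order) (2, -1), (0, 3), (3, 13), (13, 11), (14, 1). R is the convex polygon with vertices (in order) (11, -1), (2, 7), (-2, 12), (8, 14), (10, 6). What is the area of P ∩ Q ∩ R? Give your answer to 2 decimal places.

The intersection is the polygon with vertices (7.625,2), (5,4.333), (5,12.6), (8,12), (8,2).
By the shoelace formula its area is 27.84.

27.84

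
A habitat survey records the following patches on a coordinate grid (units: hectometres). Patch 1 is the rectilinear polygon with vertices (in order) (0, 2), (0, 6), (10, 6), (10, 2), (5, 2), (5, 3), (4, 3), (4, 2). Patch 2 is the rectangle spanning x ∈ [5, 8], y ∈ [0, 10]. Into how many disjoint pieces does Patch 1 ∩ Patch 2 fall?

1

Patch 1 ∩ Patch 2 is a single connected region.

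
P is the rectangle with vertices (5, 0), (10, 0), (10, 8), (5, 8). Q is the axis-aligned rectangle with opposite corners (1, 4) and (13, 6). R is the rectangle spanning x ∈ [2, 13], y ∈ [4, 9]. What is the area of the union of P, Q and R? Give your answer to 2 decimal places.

77.00

By inclusion–exclusion:
Individual areas: |P| = 40, |Q| = 24, |R| = 55.
|P∩Q|: x∈[5,10], y∈[4,6] → 5·2 = 10.
|P∩R|: x∈[5,10], y∈[4,8] → 5·4 = 20.
|Q∩R|: x∈[2,13], y∈[4,6] → 11·2 = 22.
|P∩Q∩R| = 10.
|P ∪ Q ∪ R| = 119 − 52 + 10 = 77.00.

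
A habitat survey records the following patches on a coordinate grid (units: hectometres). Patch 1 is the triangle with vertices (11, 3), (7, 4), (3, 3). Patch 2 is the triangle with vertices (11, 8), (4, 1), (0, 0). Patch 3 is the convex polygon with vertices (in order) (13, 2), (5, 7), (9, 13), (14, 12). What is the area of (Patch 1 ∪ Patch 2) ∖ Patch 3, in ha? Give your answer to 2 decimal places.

|Patch 1 ∪ Patch 2| = 13.2411.
|(Patch 1 ∪ Patch 2) ∩ Patch 3| = 1.4001.
|(Patch 1 ∪ Patch 2) ∖ Patch 3| = 13.2411 − 1.4001 = 11.84.

11.84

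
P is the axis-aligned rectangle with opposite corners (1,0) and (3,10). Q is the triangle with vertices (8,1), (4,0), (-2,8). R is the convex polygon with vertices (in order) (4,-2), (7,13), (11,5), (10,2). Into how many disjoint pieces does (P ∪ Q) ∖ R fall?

1

(P ∪ Q) ∖ R is a single connected region.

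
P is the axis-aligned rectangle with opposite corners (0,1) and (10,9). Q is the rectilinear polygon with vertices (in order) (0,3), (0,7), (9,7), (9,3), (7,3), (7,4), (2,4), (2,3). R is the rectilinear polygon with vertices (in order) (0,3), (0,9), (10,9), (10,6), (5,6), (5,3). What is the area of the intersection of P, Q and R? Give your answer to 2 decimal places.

The intersection is the polygon with vertices (9,7), (9,6), (5,6), (5,4), (2,4), (2,3), (0,3), (0,7).
By the shoelace formula its area is 21.00.

21.00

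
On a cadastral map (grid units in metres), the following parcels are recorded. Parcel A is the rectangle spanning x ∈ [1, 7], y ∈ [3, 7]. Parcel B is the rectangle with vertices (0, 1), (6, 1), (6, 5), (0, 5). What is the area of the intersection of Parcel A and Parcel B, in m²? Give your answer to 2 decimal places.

|Parcel A∩Parcel B|: x∈[1,6], y∈[3,5] → 5·2 = 10.

10.00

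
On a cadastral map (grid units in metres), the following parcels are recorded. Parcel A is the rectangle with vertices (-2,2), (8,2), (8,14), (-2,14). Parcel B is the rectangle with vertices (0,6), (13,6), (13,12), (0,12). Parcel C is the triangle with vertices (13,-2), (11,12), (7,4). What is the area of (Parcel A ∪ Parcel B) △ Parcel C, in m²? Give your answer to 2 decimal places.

|Parcel A ∪ Parcel B| = 150.
|(Parcel A ∪ Parcel B) ∩ Parcel C| = 13.0714.
|(Parcel A ∪ Parcel B) △ Parcel C| = 150 + 36 − 26.1429 = 159.86.

159.86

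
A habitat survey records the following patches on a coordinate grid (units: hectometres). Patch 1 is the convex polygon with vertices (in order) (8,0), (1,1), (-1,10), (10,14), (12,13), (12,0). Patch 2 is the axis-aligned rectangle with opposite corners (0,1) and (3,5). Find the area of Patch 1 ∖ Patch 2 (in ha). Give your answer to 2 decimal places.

|Patch 1| = 144.5, |Patch 1∩Patch 2| = 9.7778.
|Patch 1 ∖ Patch 2| = |Patch 1| − |Patch 1∩Patch 2| = 144.5 − 9.7778 = 134.72.

134.72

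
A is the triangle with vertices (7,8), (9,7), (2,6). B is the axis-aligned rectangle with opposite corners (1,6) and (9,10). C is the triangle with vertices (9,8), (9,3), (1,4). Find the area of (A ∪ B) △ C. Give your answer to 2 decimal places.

44.00

|A ∪ B| = 32.
|(A ∪ B) ∩ C| = 4.
|(A ∪ B) △ C| = 32 + 20 − 8 = 44.00.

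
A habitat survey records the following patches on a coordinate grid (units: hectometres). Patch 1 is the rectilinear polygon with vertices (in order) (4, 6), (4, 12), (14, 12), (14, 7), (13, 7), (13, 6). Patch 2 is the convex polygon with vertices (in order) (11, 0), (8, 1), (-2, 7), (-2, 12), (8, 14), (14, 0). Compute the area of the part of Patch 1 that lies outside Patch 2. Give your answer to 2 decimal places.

22.14

|Patch 1| = 59, |Patch 1∩Patch 2| = 36.8571.
|Patch 1 ∖ Patch 2| = |Patch 1| − |Patch 1∩Patch 2| = 59 − 36.8571 = 22.14.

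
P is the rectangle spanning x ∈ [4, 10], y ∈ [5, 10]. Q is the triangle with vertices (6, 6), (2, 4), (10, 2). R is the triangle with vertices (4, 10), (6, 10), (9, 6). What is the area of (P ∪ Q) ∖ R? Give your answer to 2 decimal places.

|P ∪ Q| = 40.5.
|(P ∪ Q) ∩ R| = 4.
|(P ∪ Q) ∖ R| = 40.5 − 4 = 36.50.

36.50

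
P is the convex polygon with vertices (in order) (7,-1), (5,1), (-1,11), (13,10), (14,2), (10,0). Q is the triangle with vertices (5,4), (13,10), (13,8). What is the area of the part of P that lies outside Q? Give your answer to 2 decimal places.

|P| = 114.5, |P∩Q| = 8.
|P ∖ Q| = |P| − |P∩Q| = 114.5 − 8 = 106.50.

106.50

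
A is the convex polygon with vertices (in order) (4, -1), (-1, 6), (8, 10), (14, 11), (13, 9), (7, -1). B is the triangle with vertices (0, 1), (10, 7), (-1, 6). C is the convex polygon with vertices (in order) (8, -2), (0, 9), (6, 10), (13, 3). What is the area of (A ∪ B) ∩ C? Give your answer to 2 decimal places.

The region (A ∪ B) ∩ C is the polygon with vertices (6.615,9.385), (10.75,5.25), (7.123,-0.794), (1.405,7.069).
By the shoelace formula its area is 47.10.

47.10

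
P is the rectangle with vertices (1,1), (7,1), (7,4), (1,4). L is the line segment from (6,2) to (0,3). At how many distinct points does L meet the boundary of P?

The segment meets the boundary at (1,2.833).

1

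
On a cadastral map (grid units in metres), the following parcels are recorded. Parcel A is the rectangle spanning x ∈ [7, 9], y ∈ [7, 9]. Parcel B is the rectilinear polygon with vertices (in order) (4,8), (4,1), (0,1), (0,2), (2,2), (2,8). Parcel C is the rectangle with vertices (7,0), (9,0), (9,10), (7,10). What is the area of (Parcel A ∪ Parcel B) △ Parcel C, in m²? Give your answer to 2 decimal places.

32.00

|Parcel A ∪ Parcel B| = 20.
|(Parcel A ∪ Parcel B) ∩ Parcel C| = 4.
|(Parcel A ∪ Parcel B) △ Parcel C| = 20 + 20 − 8 = 32.00.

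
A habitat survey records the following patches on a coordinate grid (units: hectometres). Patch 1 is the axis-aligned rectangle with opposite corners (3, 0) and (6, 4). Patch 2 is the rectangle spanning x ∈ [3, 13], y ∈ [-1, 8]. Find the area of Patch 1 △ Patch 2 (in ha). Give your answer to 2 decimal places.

78.00

|Patch 1∩Patch 2|: x∈[3,6], y∈[0,4] → 3·4 = 12.
|Patch 1 △ Patch 2| = |Patch 1| + |Patch 2| − 2·|Patch 1∩Patch 2| = 12 + 90 − 24 = 78.00.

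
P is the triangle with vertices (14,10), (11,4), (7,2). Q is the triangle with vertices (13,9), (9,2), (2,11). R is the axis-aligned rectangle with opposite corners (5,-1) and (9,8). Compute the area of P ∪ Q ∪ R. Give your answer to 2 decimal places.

By inclusion–exclusion:
Individual areas: |P| = 9, |Q| = 42.5, |R| = 36.
|P∩Q| = 4.6982.
|P∩R| = 1.2857.
|Q∩R| = 13.7143.
|P∩Q∩R| = 0.7956.
|P ∪ Q ∪ R| = 87.5 − 19.6982 + 0.7956 = 68.60.

68.60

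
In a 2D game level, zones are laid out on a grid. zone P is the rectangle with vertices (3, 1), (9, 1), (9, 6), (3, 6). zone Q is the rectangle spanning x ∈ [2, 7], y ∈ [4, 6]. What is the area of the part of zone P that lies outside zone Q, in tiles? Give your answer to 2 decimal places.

22.00

|zone P∩zone Q|: x∈[3,7], y∈[4,6] → 4·2 = 8.
|zone P| = 30.
|zone P ∖ zone Q| = |zone P| − |zone P∩zone Q| = 30 − 8 = 22.00.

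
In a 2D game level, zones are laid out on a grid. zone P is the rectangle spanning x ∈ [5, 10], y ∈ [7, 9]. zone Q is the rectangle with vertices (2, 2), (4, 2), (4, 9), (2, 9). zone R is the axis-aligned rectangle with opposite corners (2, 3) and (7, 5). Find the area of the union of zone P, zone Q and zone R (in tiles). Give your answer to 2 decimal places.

30.00

By inclusion–exclusion:
Individual areas: |zone P| = 10, |zone Q| = 14, |zone R| = 10.
|zone P∩zone Q| = 0 (no overlap).
|zone P∩zone R| = 0 (no overlap).
|zone Q∩zone R|: x∈[2,4], y∈[3,5] → 2·2 = 4.
|zone P∩zone Q∩zone R| = 0.
|zone P ∪ zone Q ∪ zone R| = 34 − 4 + 0 = 30.00.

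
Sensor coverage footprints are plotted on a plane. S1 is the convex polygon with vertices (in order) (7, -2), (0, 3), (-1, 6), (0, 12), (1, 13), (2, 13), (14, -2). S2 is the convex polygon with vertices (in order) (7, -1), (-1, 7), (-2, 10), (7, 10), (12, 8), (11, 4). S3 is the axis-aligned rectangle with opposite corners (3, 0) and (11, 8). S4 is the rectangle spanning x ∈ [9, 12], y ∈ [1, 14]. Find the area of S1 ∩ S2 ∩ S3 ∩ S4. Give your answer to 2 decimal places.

The intersection is the polygon with vertices (9,1.5), (9,4.25), (10.1,2.875).
By the shoelace formula its area is 1.51.

1.51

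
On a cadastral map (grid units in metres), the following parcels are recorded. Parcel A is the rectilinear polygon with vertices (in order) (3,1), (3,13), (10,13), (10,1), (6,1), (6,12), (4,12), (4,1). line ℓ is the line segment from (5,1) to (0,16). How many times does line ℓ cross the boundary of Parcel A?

The segment meets the boundary at (3,7), (4,4).

2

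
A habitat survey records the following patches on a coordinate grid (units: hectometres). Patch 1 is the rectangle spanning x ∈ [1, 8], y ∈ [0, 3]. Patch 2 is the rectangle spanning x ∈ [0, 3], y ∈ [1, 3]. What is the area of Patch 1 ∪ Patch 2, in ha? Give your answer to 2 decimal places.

23.00

By inclusion–exclusion:
Individual areas: |Patch 1| = 21, |Patch 2| = 6.
|Patch 1∩Patch 2|: x∈[1,3], y∈[1,3] → 2·2 = 4.
|Patch 1 ∪ Patch 2| = 27 − 4 = 23.00.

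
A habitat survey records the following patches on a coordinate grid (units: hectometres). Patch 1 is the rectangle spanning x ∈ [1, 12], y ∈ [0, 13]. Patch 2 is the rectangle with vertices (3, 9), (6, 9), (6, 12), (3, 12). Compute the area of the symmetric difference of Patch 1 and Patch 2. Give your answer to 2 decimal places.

134.00

|Patch 1∩Patch 2|: x∈[3,6], y∈[9,12] → 3·3 = 9.
|Patch 1 △ Patch 2| = |Patch 1| + |Patch 2| − 2·|Patch 1∩Patch 2| = 143 + 9 − 18 = 134.00.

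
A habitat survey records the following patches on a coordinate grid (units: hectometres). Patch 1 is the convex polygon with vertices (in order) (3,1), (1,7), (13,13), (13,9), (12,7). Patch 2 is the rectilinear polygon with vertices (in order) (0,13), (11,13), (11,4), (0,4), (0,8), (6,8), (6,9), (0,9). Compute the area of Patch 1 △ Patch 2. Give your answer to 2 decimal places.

66.17

|Patch 1| = 68, |Patch 2| = 93, |Patch 1∩Patch 2| = 47.4167.
|Patch 1 △ Patch 2| = |Patch 1| + |Patch 2| − 2·|Patch 1∩Patch 2| = 68 + 93 − 94.8333 = 66.17.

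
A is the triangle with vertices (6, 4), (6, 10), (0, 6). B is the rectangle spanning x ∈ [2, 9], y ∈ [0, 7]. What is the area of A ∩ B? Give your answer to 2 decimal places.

The intersection is the polygon with vertices (6,4), (2,5.333), (2,7), (6,7).
By the shoelace formula its area is 9.33.

9.33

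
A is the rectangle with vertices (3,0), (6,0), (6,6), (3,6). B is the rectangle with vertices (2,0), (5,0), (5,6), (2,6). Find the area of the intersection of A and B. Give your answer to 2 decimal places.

|A∩B|: x∈[3,5], y∈[0,6] → 2·6 = 12.

12.00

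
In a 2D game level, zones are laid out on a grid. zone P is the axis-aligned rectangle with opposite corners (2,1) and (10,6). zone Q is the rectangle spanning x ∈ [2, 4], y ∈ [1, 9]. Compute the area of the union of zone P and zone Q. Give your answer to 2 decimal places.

46.00

By inclusion–exclusion:
Individual areas: |zone P| = 40, |zone Q| = 16.
|zone P∩zone Q|: x∈[2,4], y∈[1,6] → 2·5 = 10.
|zone P ∪ zone Q| = 56 − 10 = 46.00.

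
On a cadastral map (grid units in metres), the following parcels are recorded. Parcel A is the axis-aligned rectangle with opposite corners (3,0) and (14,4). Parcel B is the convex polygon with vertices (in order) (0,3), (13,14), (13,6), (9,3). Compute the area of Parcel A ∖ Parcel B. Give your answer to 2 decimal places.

37.33

|Parcel A| = 44, |Parcel A∩Parcel B| = 6.6667.
|Parcel A ∖ Parcel B| = |Parcel A| − |Parcel A∩Parcel B| = 44 − 6.6667 = 37.33.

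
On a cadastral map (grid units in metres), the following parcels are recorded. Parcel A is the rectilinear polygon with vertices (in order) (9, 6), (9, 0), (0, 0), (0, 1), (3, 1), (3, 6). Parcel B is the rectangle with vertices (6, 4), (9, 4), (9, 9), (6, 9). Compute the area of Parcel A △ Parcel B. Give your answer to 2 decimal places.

42.00

|Parcel A| = 39, |Parcel B| = 15, |Parcel A∩Parcel B| = 6.
|Parcel A △ Parcel B| = |Parcel A| + |Parcel B| − 2·|Parcel A∩Parcel B| = 39 + 15 − 12 = 42.00.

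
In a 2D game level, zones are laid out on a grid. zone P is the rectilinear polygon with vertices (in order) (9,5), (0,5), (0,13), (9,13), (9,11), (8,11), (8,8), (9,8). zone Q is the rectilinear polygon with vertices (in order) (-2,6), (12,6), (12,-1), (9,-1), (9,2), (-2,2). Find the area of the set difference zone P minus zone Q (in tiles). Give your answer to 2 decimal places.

60.00

|zone P| = 69, |zone P∩zone Q| = 9.
|zone P ∖ zone Q| = |zone P| − |zone P∩zone Q| = 69 − 9 = 60.00.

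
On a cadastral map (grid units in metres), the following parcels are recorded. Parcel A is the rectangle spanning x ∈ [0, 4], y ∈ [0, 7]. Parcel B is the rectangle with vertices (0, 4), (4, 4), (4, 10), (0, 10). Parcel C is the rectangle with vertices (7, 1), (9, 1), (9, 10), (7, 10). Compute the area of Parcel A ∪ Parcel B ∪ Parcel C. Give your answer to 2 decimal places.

58.00

By inclusion–exclusion:
Individual areas: |Parcel A| = 28, |Parcel B| = 24, |Parcel C| = 18.
|Parcel A∩Parcel B|: x∈[0,4], y∈[4,7] → 4·3 = 12.
|Parcel A∩Parcel C| = 0 (no overlap).
|Parcel B∩Parcel C| = 0 (no overlap).
|Parcel A∩Parcel B∩Parcel C| = 0.
|Parcel A ∪ Parcel B ∪ Parcel C| = 70 − 12 + 0 = 58.00.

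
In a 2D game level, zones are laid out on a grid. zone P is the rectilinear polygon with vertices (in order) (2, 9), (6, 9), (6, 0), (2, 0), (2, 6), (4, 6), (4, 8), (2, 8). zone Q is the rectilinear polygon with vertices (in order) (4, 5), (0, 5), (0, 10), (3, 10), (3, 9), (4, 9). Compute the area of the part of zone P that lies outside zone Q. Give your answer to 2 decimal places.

|zone P| = 32, |zone P∩zone Q| = 4.
|zone P ∖ zone Q| = |zone P| − |zone P∩zone Q| = 32 − 4 = 28.00.

28.00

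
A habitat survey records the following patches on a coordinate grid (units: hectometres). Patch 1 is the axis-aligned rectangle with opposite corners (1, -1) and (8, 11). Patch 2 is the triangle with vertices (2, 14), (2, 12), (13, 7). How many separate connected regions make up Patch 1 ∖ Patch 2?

2

Patch 1 ∖ Patch 2 splits into 2 disjoint pieces (area 80.7182, area 0.526).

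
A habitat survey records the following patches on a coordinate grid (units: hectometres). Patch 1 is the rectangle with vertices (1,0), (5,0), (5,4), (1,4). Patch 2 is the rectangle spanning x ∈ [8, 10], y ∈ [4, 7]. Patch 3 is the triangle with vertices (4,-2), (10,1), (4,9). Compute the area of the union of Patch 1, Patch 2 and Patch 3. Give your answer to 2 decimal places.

51.00

By inclusion–exclusion:
Individual areas: |Patch 1| = 16, |Patch 2| = 6, |Patch 3| = 33.
|Patch 1∩Patch 2| = 0 (no overlap).
|Patch 1∩Patch 3| = 4.
|Patch 2∩Patch 3| = 0.
|Patch 1∩Patch 2∩Patch 3| = 0.
|Patch 1 ∪ Patch 2 ∪ Patch 3| = 55 − 4 + 0 = 51.00.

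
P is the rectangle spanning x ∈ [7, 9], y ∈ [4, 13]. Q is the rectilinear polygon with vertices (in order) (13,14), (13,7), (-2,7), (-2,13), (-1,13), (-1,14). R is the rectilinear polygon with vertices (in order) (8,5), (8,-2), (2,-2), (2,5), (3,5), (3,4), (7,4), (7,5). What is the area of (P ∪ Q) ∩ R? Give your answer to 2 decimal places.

1.00

The region (P ∪ Q) ∩ R is the polygon with vertices (7,4), (7,5), (8,5), (8,4).
By the shoelace formula its area is 1.00.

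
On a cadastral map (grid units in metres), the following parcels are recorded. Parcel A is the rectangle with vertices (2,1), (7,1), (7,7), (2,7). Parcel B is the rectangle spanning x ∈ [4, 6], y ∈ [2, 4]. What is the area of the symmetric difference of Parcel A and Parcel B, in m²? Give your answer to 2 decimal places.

|Parcel A∩Parcel B|: x∈[4,6], y∈[2,4] → 2·2 = 4.
|Parcel A △ Parcel B| = |Parcel A| + |Parcel B| − 2·|Parcel A∩Parcel B| = 30 + 4 − 8 = 26.00.

26.00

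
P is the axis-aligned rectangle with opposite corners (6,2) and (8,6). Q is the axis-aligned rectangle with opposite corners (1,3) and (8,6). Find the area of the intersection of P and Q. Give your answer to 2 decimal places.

|P∩Q|: x∈[6,8], y∈[3,6] → 2·3 = 6.

6.00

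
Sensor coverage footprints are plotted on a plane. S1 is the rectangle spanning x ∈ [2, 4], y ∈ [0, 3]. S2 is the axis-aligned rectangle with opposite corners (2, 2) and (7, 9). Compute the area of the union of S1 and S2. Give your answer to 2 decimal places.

By inclusion–exclusion:
Individual areas: |S1| = 6, |S2| = 35.
|S1∩S2|: x∈[2,4], y∈[2,3] → 2·1 = 2.
|S1 ∪ S2| = 41 − 2 = 39.00.

39.00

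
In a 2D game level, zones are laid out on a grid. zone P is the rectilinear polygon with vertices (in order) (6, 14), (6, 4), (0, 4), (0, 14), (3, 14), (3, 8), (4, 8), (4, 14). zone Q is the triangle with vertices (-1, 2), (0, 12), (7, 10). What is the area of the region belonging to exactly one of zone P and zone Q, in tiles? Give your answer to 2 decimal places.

|zone P| = 54, |zone Q| = 36, |zone P∩zone Q| = 27.3571.
|zone P △ zone Q| = |zone P| + |zone Q| − 2·|zone P∩zone Q| = 54 + 36 − 54.7143 = 35.29.

35.29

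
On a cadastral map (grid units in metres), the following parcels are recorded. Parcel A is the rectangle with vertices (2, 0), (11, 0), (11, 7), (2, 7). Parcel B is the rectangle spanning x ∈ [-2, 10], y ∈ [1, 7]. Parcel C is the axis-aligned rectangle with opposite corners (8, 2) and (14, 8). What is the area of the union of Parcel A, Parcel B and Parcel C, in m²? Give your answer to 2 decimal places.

108.00

By inclusion–exclusion:
Individual areas: |Parcel A| = 63, |Parcel B| = 72, |Parcel C| = 36.
|Parcel A∩Parcel B|: x∈[2,10], y∈[1,7] → 8·6 = 48.
|Parcel A∩Parcel C|: x∈[8,11], y∈[2,7] → 3·5 = 15.
|Parcel B∩Parcel C|: x∈[8,10], y∈[2,7] → 2·5 = 10.
|Parcel A∩Parcel B∩Parcel C| = 10.
|Parcel A ∪ Parcel B ∪ Parcel C| = 171 − 73 + 10 = 108.00.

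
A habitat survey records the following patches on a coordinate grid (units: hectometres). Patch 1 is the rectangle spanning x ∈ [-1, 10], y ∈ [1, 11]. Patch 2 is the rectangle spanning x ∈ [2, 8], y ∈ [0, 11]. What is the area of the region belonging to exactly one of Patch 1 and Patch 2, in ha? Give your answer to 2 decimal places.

|Patch 1∩Patch 2|: x∈[2,8], y∈[1,11] → 6·10 = 60.
|Patch 1 △ Patch 2| = |Patch 1| + |Patch 2| − 2·|Patch 1∩Patch 2| = 110 + 66 − 120 = 56.00.

56.00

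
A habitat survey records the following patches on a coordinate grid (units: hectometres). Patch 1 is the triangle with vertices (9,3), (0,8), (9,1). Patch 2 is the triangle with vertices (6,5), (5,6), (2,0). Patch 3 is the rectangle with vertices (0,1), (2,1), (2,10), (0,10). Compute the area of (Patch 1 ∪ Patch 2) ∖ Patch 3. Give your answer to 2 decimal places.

|Patch 1 ∪ Patch 2| = 12.4081.
|(Patch 1 ∪ Patch 2) ∩ Patch 3| = 0.4444.
|(Patch 1 ∪ Patch 2) ∖ Patch 3| = 12.4081 − 0.4444 = 11.96.

11.96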